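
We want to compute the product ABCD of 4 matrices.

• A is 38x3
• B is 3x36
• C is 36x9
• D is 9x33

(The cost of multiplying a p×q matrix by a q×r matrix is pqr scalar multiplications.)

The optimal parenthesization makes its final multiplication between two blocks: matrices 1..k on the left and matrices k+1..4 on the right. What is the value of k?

1

Adjacent pairs: AB = 38·3·36 = 4104; BC = 3·36·9 = 972; CD = 36·9·33 = 10692.
Length 3: A..C: k=1: 0+972+38·3·9=1998; k=2: 4104+0+38·36·9=16416 → min 1998 | B..D: k=2: 0+10692+3·36·33=14256; k=3: 972+0+3·9·33=1863 → min 1863.
Top-level splits: k=1: (A..A)·(B..D) → 0+1863+38·3·33 = 5625; k=2: (A..B)·(C..D) → 4104+10692+38·36·33 = 59940; k=3: (A..C)·(D..D) → 1998+0+38·9·33 = 13284.
Best split is after A, i.e. k = 1.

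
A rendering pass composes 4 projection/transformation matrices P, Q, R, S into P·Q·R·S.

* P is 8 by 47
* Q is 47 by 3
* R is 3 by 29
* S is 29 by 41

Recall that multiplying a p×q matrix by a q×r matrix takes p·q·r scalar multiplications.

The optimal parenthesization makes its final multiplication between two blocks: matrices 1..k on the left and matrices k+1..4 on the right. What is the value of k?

Adjacent pairs: PQ = 8·47·3 = 1128; QR = 47·3·29 = 4089; RS = 3·29·41 = 3567.
Length 3: P..R: k=1: 0+4089+8·47·29=14993; k=2: 1128+0+8·3·29=1824 → min 1824 | Q..S: k=2: 0+3567+47·3·41=9348; k=3: 4089+0+47·29·41=59972 → min 9348.
Top-level splits: k=1: (P..P)·(Q..S) → 0+9348+8·47·41 = 24764; k=2: (P..Q)·(R..S) → 1128+3567+8·3·41 = 5679; k=3: (P..R)·(S..S) → 1824+0+8·29·41 = 11336.
Best split is after Q, i.e. k = 2.

2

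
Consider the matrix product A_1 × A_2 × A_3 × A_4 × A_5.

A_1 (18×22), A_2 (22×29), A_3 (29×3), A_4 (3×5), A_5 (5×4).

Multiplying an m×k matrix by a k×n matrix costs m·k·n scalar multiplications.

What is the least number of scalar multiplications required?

Adjacent pairs: A_1A_2 = 18·22·29 = 11484; A_2A_3 = 22·29·3 = 1914; A_3A_4 = 29·3·5 = 435; A_4A_5 = 3·5·4 = 60.
Length 3: A_1..A_3: k=1: 0+1914+18·22·3=3102; k=2: 11484+0+18·29·3=13050 → min 3102 | A_2..A_4: k=2: 0+435+22·29·5=3625; k=3: 1914+0+22·3·5=2244 → min 2244 | A_3..A_5: k=3: 0+60+29·3·4=408; k=4: 435+0+29·5·4=1015 → min 408.
Length 4: A_1..A_4: k=1: 0+2244+18·22·5=4224; k=2: 11484+435+18·29·5=14529; k=3: 3102+0+18·3·5=3372 → min 3372 | A_2..A_5: k=2: 0+408+22·29·4=2960; k=3: 1914+60+22·3·4=2238; k=4: 2244+0+22·5·4=2684 → min 2238.
Length 5: A_1..A_5: k=1: 0+2238+18·22·4=3822; k=2: 11484+408+18·29·4=13980; k=3: 3102+60+18·3·4=3378; k=4: 3372+0+18·5·4=3732 → min 3378.
Optimal order: ((A_1 × (A_2 × A_3)) × (A_4 × A_5)) with cost 3378.

3378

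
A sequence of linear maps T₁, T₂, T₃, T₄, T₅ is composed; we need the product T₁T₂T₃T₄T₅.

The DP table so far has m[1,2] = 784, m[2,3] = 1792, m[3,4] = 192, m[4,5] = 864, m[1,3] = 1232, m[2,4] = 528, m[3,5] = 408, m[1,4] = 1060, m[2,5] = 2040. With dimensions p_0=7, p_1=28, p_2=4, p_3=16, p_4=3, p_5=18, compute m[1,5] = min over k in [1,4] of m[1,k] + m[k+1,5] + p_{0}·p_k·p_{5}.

m[1,5] = min over k∈[1,4] of m[1,k]+m[k+1,5]+p_{0}·p_k·p_{5}.
k=1: 0 + 2040 + 7·28·18 = 5568; k=2: 784 + 408 + 7·4·18 = 1696; k=3: 1232 + 864 + 7·16·18 = 4112; k=4: 1060 + 0 + 7·3·18 = 1438.
Minimum: 1438 at k=4.

1438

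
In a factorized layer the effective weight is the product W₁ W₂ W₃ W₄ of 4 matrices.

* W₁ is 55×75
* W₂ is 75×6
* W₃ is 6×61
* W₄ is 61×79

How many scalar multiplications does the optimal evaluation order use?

79734

Adjacent pairs: W₁W₂ = 55·75·6 = 24750; W₂W₃ = 75·6·61 = 27450; W₃W₄ = 6·61·79 = 28914.
Length 3: W₁..W₃: k=1: 0+27450+55·75·61=279075; k=2: 24750+0+55·6·61=44880 → min 44880 | W₂..W₄: k=2: 0+28914+75·6·79=64464; k=3: 27450+0+75·61·79=388875 → min 64464.
Length 4: W₁..W₄: k=1: 0+64464+55·75·79=390339; k=2: 24750+28914+55·6·79=79734; k=3: 44880+0+55·61·79=309925 → min 79734.
Optimal order: ((W₁ W₂) (W₃ W₄)) with cost 79734.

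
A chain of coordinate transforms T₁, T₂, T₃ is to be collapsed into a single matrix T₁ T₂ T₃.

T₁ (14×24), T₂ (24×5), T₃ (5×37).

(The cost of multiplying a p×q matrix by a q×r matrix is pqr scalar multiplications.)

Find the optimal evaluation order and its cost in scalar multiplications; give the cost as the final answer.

(T₁ (T₂ T₃)): cost 16872.
((T₁ T₂) T₃): cost 4270.
Optimal: ((T₁ T₂) T₃) with cost 4270.

4270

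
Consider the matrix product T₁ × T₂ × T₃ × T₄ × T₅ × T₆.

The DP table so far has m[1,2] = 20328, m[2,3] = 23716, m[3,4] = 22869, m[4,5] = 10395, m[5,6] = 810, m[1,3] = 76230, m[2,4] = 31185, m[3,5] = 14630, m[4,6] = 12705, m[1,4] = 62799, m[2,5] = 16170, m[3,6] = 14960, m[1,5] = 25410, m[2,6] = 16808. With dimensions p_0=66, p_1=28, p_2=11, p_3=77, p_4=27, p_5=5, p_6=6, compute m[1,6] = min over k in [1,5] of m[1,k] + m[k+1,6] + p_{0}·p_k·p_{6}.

27390

m[1,6] = min over k∈[1,5] of m[1,k]+m[k+1,6]+p_{0}·p_k·p_{6}.
k=1: 0 + 16808 + 66·28·6 = 27896; k=2: 20328 + 14960 + 66·11·6 = 39644; k=3: 76230 + 12705 + 66·77·6 = 119427; k=4: 62799 + 810 + 66·27·6 = 74301; k=5: 25410 + 0 + 66·5·6 = 27390.
Minimum: 27390 at k=5.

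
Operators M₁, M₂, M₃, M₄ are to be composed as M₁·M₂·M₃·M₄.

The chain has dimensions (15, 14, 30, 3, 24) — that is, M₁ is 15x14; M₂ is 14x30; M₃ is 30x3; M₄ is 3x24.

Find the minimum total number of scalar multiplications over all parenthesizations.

Adjacent pairs: M₁M₂ = 15·14·30 = 6300; M₂M₃ = 14·30·3 = 1260; M₃M₄ = 30·3·24 = 2160.
Length 3: M₁..M₃: k=1: 0+1260+15·14·3=1890; k=2: 6300+0+15·30·3=7650 → min 1890 | M₂..M₄: k=2: 0+2160+14·30·24=12240; k=3: 1260+0+14·3·24=2268 → min 2268.
Length 4: M₁..M₄: k=1: 0+2268+15·14·24=7308; k=2: 6300+2160+15·30·24=19260; k=3: 1890+0+15·3·24=2970 → min 2970.
Optimal order: ((M₁·(M₂·M₃))·M₄) with cost 2970.

2970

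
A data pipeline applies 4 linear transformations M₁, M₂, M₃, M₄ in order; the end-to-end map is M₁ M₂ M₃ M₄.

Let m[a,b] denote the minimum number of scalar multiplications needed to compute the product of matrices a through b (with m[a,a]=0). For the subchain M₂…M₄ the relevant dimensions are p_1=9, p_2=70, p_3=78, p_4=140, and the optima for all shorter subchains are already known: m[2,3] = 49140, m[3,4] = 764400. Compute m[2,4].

147420

m[2,4] = min over k∈[2,3] of m[2,k]+m[k+1,4]+p_{1}·p_k·p_{4}.
k=2: 0 + 764400 + 9·70·140 = 852600; k=3: 49140 + 0 + 9·78·140 = 147420.
Minimum: 147420 at k=3.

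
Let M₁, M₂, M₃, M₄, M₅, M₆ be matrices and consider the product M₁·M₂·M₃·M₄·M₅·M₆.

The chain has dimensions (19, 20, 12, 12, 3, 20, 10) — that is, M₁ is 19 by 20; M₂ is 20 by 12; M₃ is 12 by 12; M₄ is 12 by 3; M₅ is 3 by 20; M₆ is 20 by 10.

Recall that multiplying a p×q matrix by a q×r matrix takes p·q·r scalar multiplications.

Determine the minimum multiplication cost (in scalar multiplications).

Adjacent pairs: M₁M₂ = 19·20·12 = 4560; M₂M₃ = 20·12·12 = 2880; M₃M₄ = 12·12·3 = 432; M₄M₅ = 12·3·20 = 720; M₅M₆ = 3·20·10 = 600.
Length 3: M₁..M₃: k=1: 0+2880+19·20·12=7440; k=2: 4560+0+19·12·12=7296 → min 7296 | M₂..M₄: k=2: 0+432+20·12·3=1152; k=3: 2880+0+20·12·3=3600 → min 1152 | M₃..M₅: k=3: 0+720+12·12·20=3600; k=4: 432+0+12·3·20=1152 → min 1152 | M₄..M₆: k=4: 0+600+12·3·10=960; k=5: 720+0+12·20·10=3120 → min 960.
Length 4: M₁..M₄: k=1: 0+1152+19·20·3=2292; k=2: 4560+432+19·12·3=5676; k=3: 7296+0+19·12·3=7980 → min 2292 | M₂..M₅: k=2: 0+1152+20·12·20=5952; k=3: 2880+720+20·12·20=8400; k=4: 1152+0+20·3·20=2352 → min 2352 | M₃..M₆: k=3: 0+960+12·12·10=2400; k=4: 432+600+12·3·10=1392; k=5: 1152+0+12·20·10=3552 → min 1392.
Length 5: M₁..M₅: k=1: 0+2352+19·20·20=9952; k=2: 4560+1152+19·12·20=10272; k=3: 7296+720+19·12·20=12576; k=4: 2292+0+19·3·20=3432 → min 3432 | M₂..M₆: k=2: 0+1392+20·12·10=3792; k=3: 2880+960+20·12·10=6240; k=4: 1152+600+20·3·10=2352; k=5: 2352+0+20·20·10=6352 → min 2352.
Length 6: M₁..M₆: k=1: 0+2352+19·20·10=6152; k=2: 4560+1392+19·12·10=8232; k=3: 7296+960+19·12·10=10536; k=4: 2292+600+19·3·10=3462; k=5: 3432+0+19·20·10=7232 → min 3462.
Optimal order: ((M₁·(M₂·(M₃·M₄)))·(M₅·M₆)) with cost 3462.

3462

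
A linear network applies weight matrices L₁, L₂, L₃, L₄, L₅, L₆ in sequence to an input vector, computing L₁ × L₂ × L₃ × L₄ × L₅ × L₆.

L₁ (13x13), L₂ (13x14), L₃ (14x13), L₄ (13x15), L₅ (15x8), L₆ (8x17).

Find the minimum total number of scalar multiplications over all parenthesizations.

Adjacent pairs: L₁L₂ = 13·13·14 = 2366; L₂L₃ = 13·14·13 = 2366; L₃L₄ = 14·13·15 = 2730; L₄L₅ = 13·15·8 = 1560; L₅L₆ = 15·8·17 = 2040.
Length 3: L₁..L₃: k=1: 0+2366+13·13·13=4563; k=2: 2366+0+13·14·13=4732 → min 4563 | L₂..L₄: k=2: 0+2730+13·14·15=5460; k=3: 2366+0+13·13·15=4901 → min 4901 | L₃..L₅: k=3: 0+1560+14·13·8=3016; k=4: 2730+0+14·15·8=4410 → min 3016 | L₄..L₆: k=4: 0+2040+13·15·17=5355; k=5: 1560+0+13·8·17=3328 → min 3328.
Length 4: L₁..L₄: k=1: 0+4901+13·13·15=7436; k=2: 2366+2730+13·14·15=7826; k=3: 4563+0+13·13·15=7098 → min 7098 | L₂..L₅: k=2: 0+3016+13·14·8=4472; k=3: 2366+1560+13·13·8=5278; k=4: 4901+0+13·15·8=6461 → min 4472 | L₃..L₆: k=3: 0+3328+14·13·17=6422; k=4: 2730+2040+14·15·17=8340; k=5: 3016+0+14·8·17=4920 → min 4920.
Length 5: L₁..L₅: k=1: 0+4472+13·13·8=5824; k=2: 2366+3016+13·14·8=6838; k=3: 4563+1560+13·13·8=7475; k=4: 7098+0+13·15·8=8658 → min 5824 | L₂..L₆: k=2: 0+4920+13·14·17=8014; k=3: 2366+3328+13·13·17=8567; k=4: 4901+2040+13·15·17=10256; k=5: 4472+0+13·8·17=6240 → min 6240.
Length 6: L₁..L₆: k=1: 0+6240+13·13·17=9113; k=2: 2366+4920+13·14·17=10380; k=3: 4563+3328+13·13·17=10764; k=4: 7098+2040+13·15·17=12453; k=5: 5824+0+13·8·17=7592 → min 7592.
Optimal order: ((L₁ × (L₂ × (L₃ × (L₄ × L₅)))) × L₆) with cost 7592.

7592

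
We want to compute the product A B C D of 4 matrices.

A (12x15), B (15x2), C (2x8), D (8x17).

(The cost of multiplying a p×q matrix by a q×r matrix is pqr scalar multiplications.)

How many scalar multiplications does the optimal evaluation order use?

1040

Adjacent pairs: AB = 12·15·2 = 360; BC = 15·2·8 = 240; CD = 2·8·17 = 272.
Length 3: A..C: k=1: 0+240+12·15·8=1680; k=2: 360+0+12·2·8=552 → min 552 | B..D: k=2: 0+272+15·2·17=782; k=3: 240+0+15·8·17=2280 → min 782.
Length 4: A..D: k=1: 0+782+12·15·17=3842; k=2: 360+272+12·2·17=1040; k=3: 552+0+12·8·17=2184 → min 1040.
Optimal order: ((A B) (C D)) with cost 1040.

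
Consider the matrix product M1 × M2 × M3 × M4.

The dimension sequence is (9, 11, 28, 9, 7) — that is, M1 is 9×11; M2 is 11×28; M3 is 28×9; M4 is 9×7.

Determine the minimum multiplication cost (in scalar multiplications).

Adjacent pairs: M1M2 = 9·11·28 = 2772; M2M3 = 11·28·9 = 2772; M3M4 = 28·9·7 = 1764.
Length 3: M1..M3: k=1: 0+2772+9·11·9=3663; k=2: 2772+0+9·28·9=5040 → min 3663 | M2..M4: k=2: 0+1764+11·28·7=3920; k=3: 2772+0+11·9·7=3465 → min 3465.
Length 4: M1..M4: k=1: 0+3465+9·11·7=4158; k=2: 2772+1764+9·28·7=6300; k=3: 3663+0+9·9·7=4230 → min 4158.
Optimal order: (M1 × ((M2 × M3) × M4)) with cost 4158.

4158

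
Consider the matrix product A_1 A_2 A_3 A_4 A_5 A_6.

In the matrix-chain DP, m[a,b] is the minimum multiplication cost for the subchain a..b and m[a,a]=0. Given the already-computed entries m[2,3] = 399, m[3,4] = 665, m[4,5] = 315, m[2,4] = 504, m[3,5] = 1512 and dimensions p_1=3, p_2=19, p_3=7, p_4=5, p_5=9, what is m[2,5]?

m[2,5] = min over k∈[2,4] of m[2,k]+m[k+1,5]+p_{1}·p_k·p_{5}.
k=2: 0 + 1512 + 3·19·9 = 2025; k=3: 399 + 315 + 3·7·9 = 903; k=4: 504 + 0 + 3·5·9 = 639.
Minimum: 639 at k=4.

639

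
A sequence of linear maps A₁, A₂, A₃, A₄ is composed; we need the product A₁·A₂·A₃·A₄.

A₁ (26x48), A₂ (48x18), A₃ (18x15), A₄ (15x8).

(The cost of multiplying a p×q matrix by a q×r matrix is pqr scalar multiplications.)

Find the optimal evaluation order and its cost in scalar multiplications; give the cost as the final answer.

19056

Adjacent pairs: A₁A₂ = 26·48·18 = 22464; A₂A₃ = 48·18·15 = 12960; A₃A₄ = 18·15·8 = 2160.
Length 3: A₁..A₃: k=1: 0+12960+26·48·15=31680; k=2: 22464+0+26·18·15=29484 → min 29484 | A₂..A₄: k=2: 0+2160+48·18·8=9072; k=3: 12960+0+48·15·8=18720 → min 9072.
Length 4: A₁..A₄: k=1: 0+9072+26·48·8=19056; k=2: 22464+2160+26·18·8=28368; k=3: 29484+0+26·15·8=32604 → min 19056.
Optimal parenthesization: (A₁·(A₂·(A₃·A₄))) with cost 19056.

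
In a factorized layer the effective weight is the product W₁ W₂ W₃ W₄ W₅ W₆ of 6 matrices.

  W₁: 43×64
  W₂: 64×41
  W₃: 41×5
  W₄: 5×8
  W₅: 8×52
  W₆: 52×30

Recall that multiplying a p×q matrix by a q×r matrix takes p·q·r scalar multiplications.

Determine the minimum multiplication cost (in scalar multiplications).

43210

Adjacent pairs: W₁W₂ = 43·64·41 = 112832; W₂W₃ = 64·41·5 = 13120; W₃W₄ = 41·5·8 = 1640; W₄W₅ = 5·8·52 = 2080; W₅W₆ = 8·52·30 = 12480.
Length 3: W₁..W₃: k=1: 0+13120+43·64·5=26880; k=2: 112832+0+43·41·5=121647 → min 26880 | W₂..W₄: k=2: 0+1640+64·41·8=22632; k=3: 13120+0+64·5·8=15680 → min 15680 | W₃..W₅: k=3: 0+2080+41·5·52=12740; k=4: 1640+0+41·8·52=18696 → min 12740 | W₄..W₆: k=4: 0+12480+5·8·30=13680; k=5: 2080+0+5·52·30=9880 → min 9880.
Length 4: W₁..W₄: k=1: 0+15680+43·64·8=37696; k=2: 112832+1640+43·41·8=128576; k=3: 26880+0+43·5·8=28600 → min 28600 | W₂..W₅: k=2: 0+12740+64·41·52=149188; k=3: 13120+2080+64·5·52=31840; k=4: 15680+0+64·8·52=42304 → min 31840 | W₃..W₆: k=3: 0+9880+41·5·30=16030; k=4: 1640+12480+41·8·30=23960; k=5: 12740+0+41·52·30=76700 → min 16030.
Length 5: W₁..W₅: k=1: 0+31840+43·64·52=174944; k=2: 112832+12740+43·41·52=217248; k=3: 26880+2080+43·5·52=40140; k=4: 28600+0+43·8·52=46488 → min 40140 | W₂..W₆: k=2: 0+16030+64·41·30=94750; k=3: 13120+9880+64·5·30=32600; k=4: 15680+12480+64·8·30=43520; k=5: 31840+0+64·52·30=131680 → min 32600.
Length 6: W₁..W₆: k=1: 0+32600+43·64·30=115160; k=2: 112832+16030+43·41·30=181752; k=3: 26880+9880+43·5·30=43210; k=4: 28600+12480+43·8·30=51400; k=5: 40140+0+43·52·30=107220 → min 43210.
Optimal order: ((W₁ (W₂ W₃)) ((W₄ W₅) W₆)) with cost 43210.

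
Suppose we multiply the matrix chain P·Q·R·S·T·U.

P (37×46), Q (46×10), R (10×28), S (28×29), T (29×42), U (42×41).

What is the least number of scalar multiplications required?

Adjacent pairs: PQ = 37·46·10 = 17020; QR = 46·10·28 = 12880; RS = 10·28·29 = 8120; ST = 28·29·42 = 34104; TU = 29·42·41 = 49938.
Length 3: P..R: k=1: 0+12880+37·46·28=60536; k=2: 17020+0+37·10·28=27380 → min 27380 | Q..S: k=2: 0+8120+46·10·29=21460; k=3: 12880+0+46·28·29=50232 → min 21460 | R..T: k=3: 0+34104+10·28·42=45864; k=4: 8120+0+10·29·42=20300 → min 20300 | S..U: k=4: 0+49938+28·29·41=83230; k=5: 34104+0+28·42·41=82320 → min 82320.
Length 4: P..S: k=1: 0+21460+37·46·29=70818; k=2: 17020+8120+37·10·29=35870; k=3: 27380+0+37·28·29=57424 → min 35870 | Q..T: k=2: 0+20300+46·10·42=39620; k=3: 12880+34104+46·28·42=101080; k=4: 21460+0+46·29·42=77488 → min 39620 | R..U: k=3: 0+82320+10·28·41=93800; k=4: 8120+49938+10·29·41=69948; k=5: 20300+0+10·42·41=37520 → min 37520.
Length 5: P..T: k=1: 0+39620+37·46·42=111104; k=2: 17020+20300+37·10·42=52860; k=3: 27380+34104+37·28·42=104996; k=4: 35870+0+37·29·42=80936 → min 52860 | Q..U: k=2: 0+37520+46·10·41=56380; k=3: 12880+82320+46·28·41=148008; k=4: 21460+49938+46·29·41=126092; k=5: 39620+0+46·42·41=118832 → min 56380.
Length 6: P..U: k=1: 0+56380+37·46·41=126162; k=2: 17020+37520+37·10·41=69710; k=3: 27380+82320+37·28·41=152176; k=4: 35870+49938+37·29·41=129801; k=5: 52860+0+37·42·41=116574 → min 69710.
Optimal order: ((P·Q)·(((R·S)·T)·U)) with cost 69710.

69710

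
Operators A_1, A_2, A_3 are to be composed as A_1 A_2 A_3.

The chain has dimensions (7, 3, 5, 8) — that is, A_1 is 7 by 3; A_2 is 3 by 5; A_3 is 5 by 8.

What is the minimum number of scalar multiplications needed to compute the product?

288

Order (A_1 (A_2 A_3)): (A_2 A_3): 3×5 by 5×8 → 3×8, cost 3·5·8 = 120; (A_1 (A_2 A_3)): 7×3 by 3×8 → 7×8, cost 7·3·8 = 168; cumulative 288. Total 288.
Order ((A_1 A_2) A_3): (A_1 A_2): 7×3 by 3×5 → 7×5, cost 7·3·5 = 105; ((A_1 A_2) A_3): 7×5 by 5×8 → 7×8, cost 7·5·8 = 280; cumulative 385. Total 385.
Minimum: 288.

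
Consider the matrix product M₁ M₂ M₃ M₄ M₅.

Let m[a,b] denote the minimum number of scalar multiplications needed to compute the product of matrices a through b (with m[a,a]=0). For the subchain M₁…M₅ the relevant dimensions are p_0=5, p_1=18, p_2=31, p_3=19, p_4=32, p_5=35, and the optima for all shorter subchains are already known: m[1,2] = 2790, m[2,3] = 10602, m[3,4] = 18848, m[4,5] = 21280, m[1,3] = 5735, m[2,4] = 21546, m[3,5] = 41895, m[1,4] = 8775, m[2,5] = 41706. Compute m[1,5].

14375

m[1,5] = min over k∈[1,4] of m[1,k]+m[k+1,5]+p_{0}·p_k·p_{5}.
k=1: 0 + 41706 + 5·18·35 = 44856; k=2: 2790 + 41895 + 5·31·35 = 50110; k=3: 5735 + 21280 + 5·19·35 = 30340; k=4: 8775 + 0 + 5·32·35 = 14375.
Minimum: 14375 at k=4.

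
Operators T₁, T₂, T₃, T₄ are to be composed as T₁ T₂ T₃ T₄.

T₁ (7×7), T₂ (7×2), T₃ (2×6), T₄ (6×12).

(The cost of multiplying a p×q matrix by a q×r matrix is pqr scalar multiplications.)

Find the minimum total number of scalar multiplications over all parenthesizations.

410

Adjacent pairs: T₁T₂ = 7·7·2 = 98; T₂T₃ = 7·2·6 = 84; T₃T₄ = 2·6·12 = 144.
Length 3: T₁..T₃: k=1: 0+84+7·7·6=378; k=2: 98+0+7·2·6=182 → min 182 | T₂..T₄: k=2: 0+144+7·2·12=312; k=3: 84+0+7·6·12=588 → min 312.
Length 4: T₁..T₄: k=1: 0+312+7·7·12=900; k=2: 98+144+7·2·12=410; k=3: 182+0+7·6·12=686 → min 410.
Optimal order: ((T₁ T₂) (T₃ T₄)) with cost 410.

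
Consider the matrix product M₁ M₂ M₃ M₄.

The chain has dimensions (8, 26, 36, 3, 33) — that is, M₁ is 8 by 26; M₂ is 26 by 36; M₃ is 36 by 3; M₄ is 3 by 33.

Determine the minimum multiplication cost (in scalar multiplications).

Adjacent pairs: M₁M₂ = 8·26·36 = 7488; M₂M₃ = 26·36·3 = 2808; M₃M₄ = 36·3·33 = 3564.
Length 3: M₁..M₃: k=1: 0+2808+8·26·3=3432; k=2: 7488+0+8·36·3=8352 → min 3432 | M₂..M₄: k=2: 0+3564+26·36·33=34452; k=3: 2808+0+26·3·33=5382 → min 5382.
Length 4: M₁..M₄: k=1: 0+5382+8·26·33=12246; k=2: 7488+3564+8·36·33=20556; k=3: 3432+0+8·3·33=4224 → min 4224.
Optimal order: ((M₁ (M₂ M₃)) M₄) with cost 4224.

4224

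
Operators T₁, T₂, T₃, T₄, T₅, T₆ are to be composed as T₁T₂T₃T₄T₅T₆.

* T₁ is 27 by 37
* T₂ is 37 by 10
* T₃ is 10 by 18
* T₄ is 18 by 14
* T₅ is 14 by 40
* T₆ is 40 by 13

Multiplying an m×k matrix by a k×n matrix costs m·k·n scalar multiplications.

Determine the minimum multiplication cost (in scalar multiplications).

Adjacent pairs: T₁T₂ = 27·37·10 = 9990; T₂T₃ = 37·10·18 = 6660; T₃T₄ = 10·18·14 = 2520; T₄T₅ = 18·14·40 = 10080; T₅T₆ = 14·40·13 = 7280.
Length 3: T₁..T₃: k=1: 0+6660+27·37·18=24642; k=2: 9990+0+27·10·18=14850 → min 14850 | T₂..T₄: k=2: 0+2520+37·10·14=7700; k=3: 6660+0+37·18·14=15984 → min 7700 | T₃..T₅: k=3: 0+10080+10·18·40=17280; k=4: 2520+0+10·14·40=8120 → min 8120 | T₄..T₆: k=4: 0+7280+18·14·13=10556; k=5: 10080+0+18·40·13=19440 → min 10556.
Length 4: T₁..T₄: k=1: 0+7700+27·37·14=21686; k=2: 9990+2520+27·10·14=16290; k=3: 14850+0+27·18·14=21654 → min 16290 | T₂..T₅: k=2: 0+8120+37·10·40=22920; k=3: 6660+10080+37·18·40=43380; k=4: 7700+0+37·14·40=28420 → min 22920 | T₃..T₆: k=3: 0+10556+10·18·13=12896; k=4: 2520+7280+10·14·13=11620; k=5: 8120+0+10·40·13=13320 → min 11620.
Length 5: T₁..T₅: k=1: 0+22920+27·37·40=62880; k=2: 9990+8120+27·10·40=28910; k=3: 14850+10080+27·18·40=44370; k=4: 16290+0+27·14·40=31410 → min 28910 | T₂..T₆: k=2: 0+11620+37·10·13=16430; k=3: 6660+10556+37·18·13=25874; k=4: 7700+7280+37·14·13=21714; k=5: 22920+0+37·40·13=42160 → min 16430.
Length 6: T₁..T₆: k=1: 0+16430+27·37·13=29417; k=2: 9990+11620+27·10·13=25120; k=3: 14850+10556+27·18·13=31724; k=4: 16290+7280+27·14·13=28484; k=5: 28910+0+27·40·13=42950 → min 25120.
Optimal order: ((T₁T₂)((T₃T₄)(T₅T₆))) with cost 25120.

25120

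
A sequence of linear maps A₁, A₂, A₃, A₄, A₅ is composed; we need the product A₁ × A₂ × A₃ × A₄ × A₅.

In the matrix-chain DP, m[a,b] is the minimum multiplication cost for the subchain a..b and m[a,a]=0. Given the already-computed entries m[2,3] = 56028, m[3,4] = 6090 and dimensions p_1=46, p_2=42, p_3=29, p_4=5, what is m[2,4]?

m[2,4] = min over k∈[2,3] of m[2,k]+m[k+1,4]+p_{1}·p_k·p_{4}.
k=2: 0 + 6090 + 46·42·5 = 15750; k=3: 56028 + 0 + 46·29·5 = 62698.
Minimum: 15750 at k=2.

15750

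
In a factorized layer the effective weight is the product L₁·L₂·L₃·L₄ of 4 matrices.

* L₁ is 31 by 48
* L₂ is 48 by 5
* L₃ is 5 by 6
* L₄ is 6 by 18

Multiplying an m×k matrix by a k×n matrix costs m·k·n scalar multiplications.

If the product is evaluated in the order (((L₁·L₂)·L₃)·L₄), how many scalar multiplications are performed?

11718

(L₁·L₂): 31×48 by 48×5 → 31×5, cost 31·48·5 = 7440
((L₁·L₂)·L₃): 31×5 by 5×6 → 31×6, cost 31·5·6 = 930; cumulative 8370
(((L₁·L₂)·L₃)·L₄): 31×6 by 6×18 → 31×18, cost 31·6·18 = 3348; cumulative 11718
Total: 11718 scalar multiplications.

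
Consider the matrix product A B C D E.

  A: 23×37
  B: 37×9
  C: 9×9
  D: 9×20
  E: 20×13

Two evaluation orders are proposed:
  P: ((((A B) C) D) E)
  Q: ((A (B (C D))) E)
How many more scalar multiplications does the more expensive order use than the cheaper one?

Order P = ((((A B) C) D) E): (A B): 23×37 by 37×9 → 23×9, cost 23·37·9 = 7659; ((A B) C): 23×9 by 9×9 → 23×9, cost 23·9·9 = 1863; cumulative 9522; (((A B) C) D): 23×9 by 9×20 → 23×20, cost 23·9·20 = 4140; cumulative 13662; ((((A B) C) D) E): 23×20 by 20×13 → 23×13, cost 23·20·13 = 5980; cumulative 19642. Total 19642.
Order Q = ((A (B (C D))) E): (C D): 9×9 by 9×20 → 9×20, cost 9·9·20 = 1620; (B (C D)): 37×9 by 9×20 → 37×20, cost 37·9·20 = 6660; cumulative 8280; (A (B (C D))): 23×37 by 37×20 → 23×20, cost 23·37·20 = 17020; cumulative 25300; ((A (B (C D))) E): 23×20 by 20×13 → 23×13, cost 23·20·13 = 5980; cumulative 31280. Total 31280.
Difference: |19642 − 31280| = 11638.

11638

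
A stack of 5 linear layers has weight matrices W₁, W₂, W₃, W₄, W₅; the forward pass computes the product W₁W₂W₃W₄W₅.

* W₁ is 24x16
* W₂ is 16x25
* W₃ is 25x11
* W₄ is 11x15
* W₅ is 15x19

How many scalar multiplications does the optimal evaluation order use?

16775

Adjacent pairs: W₁W₂ = 24·16·25 = 9600; W₂W₃ = 16·25·11 = 4400; W₃W₄ = 25·11·15 = 4125; W₄W₅ = 11·15·19 = 3135.
Length 3: W₁..W₃: k=1: 0+4400+24·16·11=8624; k=2: 9600+0+24·25·11=16200 → min 8624 | W₂..W₄: k=2: 0+4125+16·25·15=10125; k=3: 4400+0+16·11·15=7040 → min 7040 | W₃..W₅: k=3: 0+3135+25·11·19=8360; k=4: 4125+0+25·15·19=11250 → min 8360.
Length 4: W₁..W₄: k=1: 0+7040+24·16·15=12800; k=2: 9600+4125+24·25·15=22725; k=3: 8624+0+24·11·15=12584 → min 12584 | W₂..W₅: k=2: 0+8360+16·25·19=15960; k=3: 4400+3135+16·11·19=10879; k=4: 7040+0+16·15·19=11600 → min 10879.
Length 5: W₁..W₅: k=1: 0+10879+24·16·19=18175; k=2: 9600+8360+24·25·19=29360; k=3: 8624+3135+24·11·19=16775; k=4: 12584+0+24·15·19=19424 → min 16775.
Optimal order: ((W₁(W₂W₃))(W₄W₅)) with cost 16775.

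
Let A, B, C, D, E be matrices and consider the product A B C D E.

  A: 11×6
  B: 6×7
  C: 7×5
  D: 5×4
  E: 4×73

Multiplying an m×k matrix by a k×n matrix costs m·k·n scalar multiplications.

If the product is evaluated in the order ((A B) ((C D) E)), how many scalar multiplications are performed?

8267

(A B): 11×6 by 6×7 → 11×7, cost 11·6·7 = 462
(C D): 7×5 by 5×4 → 7×4, cost 7·5·4 = 140
((C D) E): 7×4 by 4×73 → 7×73, cost 7·4·73 = 2044; cumulative 2184
((A B) ((C D) E)): 11×7 by 7×73 → 11×73, cost 11·7·73 = 5621; cumulative 8267
Total: 8267 scalar multiplications.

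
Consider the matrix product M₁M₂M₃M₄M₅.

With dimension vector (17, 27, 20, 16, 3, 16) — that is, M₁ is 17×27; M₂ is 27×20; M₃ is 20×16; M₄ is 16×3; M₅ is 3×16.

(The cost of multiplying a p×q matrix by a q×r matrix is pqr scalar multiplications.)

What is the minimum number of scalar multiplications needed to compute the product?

4773

Adjacent pairs: M₁M₂ = 17·27·20 = 9180; M₂M₃ = 27·20·16 = 8640; M₃M₄ = 20·16·3 = 960; M₄M₅ = 16·3·16 = 768.
Length 3: M₁..M₃: k=1: 0+8640+17·27·16=15984; k=2: 9180+0+17·20·16=14620 → min 14620 | M₂..M₄: k=2: 0+960+27·20·3=2580; k=3: 8640+0+27·16·3=9936 → min 2580 | M₃..M₅: k=3: 0+768+20·16·16=5888; k=4: 960+0+20·3·16=1920 → min 1920.
Length 4: M₁..M₄: k=1: 0+2580+17·27·3=3957; k=2: 9180+960+17·20·3=11160; k=3: 14620+0+17·16·3=15436 → min 3957 | M₂..M₅: k=2: 0+1920+27·20·16=10560; k=3: 8640+768+27·16·16=16320; k=4: 2580+0+27·3·16=3876 → min 3876.
Length 5: M₁..M₅: k=1: 0+3876+17·27·16=11220; k=2: 9180+1920+17·20·16=16540; k=3: 14620+768+17·16·16=19740; k=4: 3957+0+17·3·16=4773 → min 4773.
Optimal order: ((M₁(M₂(M₃M₄)))M₅) with cost 4773.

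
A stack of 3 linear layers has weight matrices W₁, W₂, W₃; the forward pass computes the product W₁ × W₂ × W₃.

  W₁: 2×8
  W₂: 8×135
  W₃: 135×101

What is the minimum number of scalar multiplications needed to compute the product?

Order (W₁ × (W₂ × W₃)): (W₂ × W₃): 8×135 by 135×101 → 8×101, cost 8·135·101 = 109080; (W₁ × (W₂ × W₃)): 2×8 by 8×101 → 2×101, cost 2·8·101 = 1616; cumulative 110696. Total 110696.
Order ((W₁ × W₂) × W₃): (W₁ × W₂): 2×8 by 8×135 → 2×135, cost 2·8·135 = 2160; ((W₁ × W₂) × W₃): 2×135 by 135×101 → 2×101, cost 2·135·101 = 27270; cumulative 29430. Total 29430.
Minimum: 29430.

29430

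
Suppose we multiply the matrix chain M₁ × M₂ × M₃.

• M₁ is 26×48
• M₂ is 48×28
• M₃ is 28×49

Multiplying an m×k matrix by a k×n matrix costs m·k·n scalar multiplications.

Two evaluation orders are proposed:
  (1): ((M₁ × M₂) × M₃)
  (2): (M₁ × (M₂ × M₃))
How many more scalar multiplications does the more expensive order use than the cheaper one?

Order (1) = ((M₁ × M₂) × M₃): (M₁ × M₂): 26×48 by 48×28 → 26×28, cost 26·48·28 = 34944; ((M₁ × M₂) × M₃): 26×28 by 28×49 → 26×49, cost 26·28·49 = 35672; cumulative 70616. Total 70616.
Order (2) = (M₁ × (M₂ × M₃)): (M₂ × M₃): 48×28 by 28×49 → 48×49, cost 48·28·49 = 65856; (M₁ × (M₂ × M₃)): 26×48 by 48×49 → 26×49, cost 26·48·49 = 61152; cumulative 127008. Total 127008.
Difference: |70616 − 127008| = 56392.

56392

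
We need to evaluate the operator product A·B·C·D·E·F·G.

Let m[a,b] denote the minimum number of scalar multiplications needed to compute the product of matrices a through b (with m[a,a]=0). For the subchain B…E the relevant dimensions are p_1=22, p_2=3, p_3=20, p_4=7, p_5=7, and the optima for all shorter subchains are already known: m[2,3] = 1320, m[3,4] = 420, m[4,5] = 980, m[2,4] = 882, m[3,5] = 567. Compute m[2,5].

m[2,5] = min over k∈[2,4] of m[2,k]+m[k+1,5]+p_{1}·p_k·p_{5}.
k=2: 0 + 567 + 22·3·7 = 1029; k=3: 1320 + 980 + 22·20·7 = 5380; k=4: 882 + 0 + 22·7·7 = 1960.
Minimum: 1029 at k=2.

1029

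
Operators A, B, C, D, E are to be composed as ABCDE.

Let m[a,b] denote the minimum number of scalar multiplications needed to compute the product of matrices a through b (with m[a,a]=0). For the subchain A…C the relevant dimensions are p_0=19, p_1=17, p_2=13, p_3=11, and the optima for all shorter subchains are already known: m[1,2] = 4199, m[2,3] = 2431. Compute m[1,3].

5984

m[1,3] = min over k∈[1,2] of m[1,k]+m[k+1,3]+p_{0}·p_k·p_{3}.
k=1: 0 + 2431 + 19·17·11 = 5984; k=2: 4199 + 0 + 19·13·11 = 6916.
Minimum: 5984 at k=1.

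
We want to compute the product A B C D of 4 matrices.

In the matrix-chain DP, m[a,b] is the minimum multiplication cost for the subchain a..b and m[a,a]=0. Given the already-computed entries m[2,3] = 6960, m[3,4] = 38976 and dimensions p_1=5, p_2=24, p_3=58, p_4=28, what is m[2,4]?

m[2,4] = min over k∈[2,3] of m[2,k]+m[k+1,4]+p_{1}·p_k·p_{4}.
k=2: 0 + 38976 + 5·24·28 = 42336; k=3: 6960 + 0 + 5·58·28 = 15080.
Minimum: 15080 at k=3.

15080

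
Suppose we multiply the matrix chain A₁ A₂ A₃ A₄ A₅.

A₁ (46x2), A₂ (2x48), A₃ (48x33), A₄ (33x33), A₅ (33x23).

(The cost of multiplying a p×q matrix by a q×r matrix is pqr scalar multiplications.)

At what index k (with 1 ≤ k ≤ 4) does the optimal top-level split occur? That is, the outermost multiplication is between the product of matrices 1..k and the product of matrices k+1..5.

1

Adjacent pairs: A₁A₂ = 46·2·48 = 4416; A₂A₃ = 2·48·33 = 3168; A₃A₄ = 48·33·33 = 52272; A₄A₅ = 33·33·23 = 25047.
Length 3: A₁..A₃: k=1: 0+3168+46·2·33=6204; k=2: 4416+0+46·48·33=77280 → min 6204 | A₂..A₄: k=2: 0+52272+2·48·33=55440; k=3: 3168+0+2·33·33=5346 → min 5346 | A₃..A₅: k=3: 0+25047+48·33·23=61479; k=4: 52272+0+48·33·23=88704 → min 61479.
Length 4: A₁..A₄: k=1: 0+5346+46·2·33=8382; k=2: 4416+52272+46·48·33=129552; k=3: 6204+0+46·33·33=56298 → min 8382 | A₂..A₅: k=2: 0+61479+2·48·23=63687; k=3: 3168+25047+2·33·23=29733; k=4: 5346+0+2·33·23=6864 → min 6864.
Top-level splits: k=1: (A₁..A₁)·(A₂..A₅) → 0+6864+46·2·23 = 8980; k=2: (A₁..A₂)·(A₃..A₅) → 4416+61479+46·48·23 = 116679; k=3: (A₁..A₃)·(A₄..A₅) → 6204+25047+46·33·23 = 66165; k=4: (A₁..A₄)·(A₅..A₅) → 8382+0+46·33·23 = 43296.
Best split is after A₁, i.e. k = 1.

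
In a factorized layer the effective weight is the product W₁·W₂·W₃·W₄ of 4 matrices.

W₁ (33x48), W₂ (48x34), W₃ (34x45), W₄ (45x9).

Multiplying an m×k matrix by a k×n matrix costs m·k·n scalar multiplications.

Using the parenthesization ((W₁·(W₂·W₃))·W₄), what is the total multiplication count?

158085

(W₂·W₃): 48×34 by 34×45 → 48×45, cost 48·34·45 = 73440
(W₁·(W₂·W₃)): 33×48 by 48×45 → 33×45, cost 33·48·45 = 71280; cumulative 144720
((W₁·(W₂·W₃))·W₄): 33×45 by 45×9 → 33×9, cost 33·45·9 = 13365; cumulative 158085
Total: 158085 scalar multiplications.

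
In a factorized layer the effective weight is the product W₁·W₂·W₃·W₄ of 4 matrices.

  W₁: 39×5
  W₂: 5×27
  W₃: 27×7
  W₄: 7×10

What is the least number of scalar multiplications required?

3245

Adjacent pairs: W₁W₂ = 39·5·27 = 5265; W₂W₃ = 5·27·7 = 945; W₃W₄ = 27·7·10 = 1890.
Length 3: W₁..W₃: k=1: 0+945+39·5·7=2310; k=2: 5265+0+39·27·7=12636 → min 2310 | W₂..W₄: k=2: 0+1890+5·27·10=3240; k=3: 945+0+5·7·10=1295 → min 1295.
Length 4: W₁..W₄: k=1: 0+1295+39·5·10=3245; k=2: 5265+1890+39·27·10=17685; k=3: 2310+0+39·7·10=5040 → min 3245.
Optimal order: (W₁·((W₂·W₃)·W₄)) with cost 3245.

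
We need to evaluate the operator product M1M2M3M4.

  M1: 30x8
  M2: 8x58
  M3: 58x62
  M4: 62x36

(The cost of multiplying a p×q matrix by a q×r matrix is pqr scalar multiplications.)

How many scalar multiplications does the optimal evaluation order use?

55264

Adjacent pairs: M1M2 = 30·8·58 = 13920; M2M3 = 8·58·62 = 28768; M3M4 = 58·62·36 = 129456.
Length 3: M1..M3: k=1: 0+28768+30·8·62=43648; k=2: 13920+0+30·58·62=121800 → min 43648 | M2..M4: k=2: 0+129456+8·58·36=146160; k=3: 28768+0+8·62·36=46624 → min 46624.
Length 4: M1..M4: k=1: 0+46624+30·8·36=55264; k=2: 13920+129456+30·58·36=206016; k=3: 43648+0+30·62·36=110608 → min 55264.
Optimal order: (M1((M2M3)M4)) with cost 55264.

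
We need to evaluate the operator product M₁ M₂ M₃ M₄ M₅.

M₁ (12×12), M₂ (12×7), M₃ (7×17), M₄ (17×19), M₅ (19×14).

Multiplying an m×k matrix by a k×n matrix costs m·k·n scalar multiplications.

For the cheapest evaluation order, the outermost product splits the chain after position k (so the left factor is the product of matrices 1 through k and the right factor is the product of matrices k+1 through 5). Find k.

Adjacent pairs: M₁M₂ = 12·12·7 = 1008; M₂M₃ = 12·7·17 = 1428; M₃M₄ = 7·17·19 = 2261; M₄M₅ = 17·19·14 = 4522.
Length 3: M₁..M₃: k=1: 0+1428+12·12·17=3876; k=2: 1008+0+12·7·17=2436 → min 2436 | M₂..M₄: k=2: 0+2261+12·7·19=3857; k=3: 1428+0+12·17·19=5304 → min 3857 | M₃..M₅: k=3: 0+4522+7·17·14=6188; k=4: 2261+0+7·19·14=4123 → min 4123.
Length 4: M₁..M₄: k=1: 0+3857+12·12·19=6593; k=2: 1008+2261+12·7·19=4865; k=3: 2436+0+12·17·19=6312 → min 4865 | M₂..M₅: k=2: 0+4123+12·7·14=5299; k=3: 1428+4522+12·17·14=8806; k=4: 3857+0+12·19·14=7049 → min 5299.
Top-level splits: k=1: (M₁..M₁)·(M₂..M₅) → 0+5299+12·12·14 = 7315; k=2: (M₁..M₂)·(M₃..M₅) → 1008+4123+12·7·14 = 6307; k=3: (M₁..M₃)·(M₄..M₅) → 2436+4522+12·17·14 = 9814; k=4: (M₁..M₄)·(M₅..M₅) → 4865+0+12·19·14 = 8057.
Best split is after M₂, i.e. k = 2.

2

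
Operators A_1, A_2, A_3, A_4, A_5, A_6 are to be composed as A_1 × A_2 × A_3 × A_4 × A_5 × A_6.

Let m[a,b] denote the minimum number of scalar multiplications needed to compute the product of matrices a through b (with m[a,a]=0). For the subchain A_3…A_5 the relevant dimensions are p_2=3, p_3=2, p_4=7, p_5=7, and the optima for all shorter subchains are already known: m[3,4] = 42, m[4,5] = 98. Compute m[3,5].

m[3,5] = min over k∈[3,4] of m[3,k]+m[k+1,5]+p_{2}·p_k·p_{5}.
k=3: 0 + 98 + 3·2·7 = 140; k=4: 42 + 0 + 3·7·7 = 189.
Minimum: 140 at k=3.

140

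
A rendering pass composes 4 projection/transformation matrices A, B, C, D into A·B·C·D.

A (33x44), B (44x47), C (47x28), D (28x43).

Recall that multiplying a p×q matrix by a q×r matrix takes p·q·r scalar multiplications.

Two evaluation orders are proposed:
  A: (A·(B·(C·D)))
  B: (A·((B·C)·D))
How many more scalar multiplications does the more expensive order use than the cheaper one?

34632

Order A = (A·(B·(C·D))): (C·D): 47×28 by 28×43 → 47×43, cost 47·28·43 = 56588; (B·(C·D)): 44×47 by 47×43 → 44×43, cost 44·47·43 = 88924; cumulative 145512; (A·(B·(C·D))): 33×44 by 44×43 → 33×43, cost 33·44·43 = 62436; cumulative 207948. Total 207948.
Order B = (A·((B·C)·D)): (B·C): 44×47 by 47×28 → 44×28, cost 44·47·28 = 57904; ((B·C)·D): 44×28 by 28×43 → 44×43, cost 44·28·43 = 52976; cumulative 110880; (A·((B·C)·D)): 33×44 by 44×43 → 33×43, cost 33·44·43 = 62436; cumulative 173316. Total 173316.
Difference: |207948 − 173316| = 34632.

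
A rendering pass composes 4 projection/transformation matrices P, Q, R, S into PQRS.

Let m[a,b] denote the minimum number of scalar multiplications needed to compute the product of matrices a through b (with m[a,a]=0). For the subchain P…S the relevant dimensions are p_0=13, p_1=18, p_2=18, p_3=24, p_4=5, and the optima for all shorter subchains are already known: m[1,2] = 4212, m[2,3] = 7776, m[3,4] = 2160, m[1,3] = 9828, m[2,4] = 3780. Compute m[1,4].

m[1,4] = min over k∈[1,3] of m[1,k]+m[k+1,4]+p_{0}·p_k·p_{4}.
k=1: 0 + 3780 + 13·18·5 = 4950; k=2: 4212 + 2160 + 13·18·5 = 7542; k=3: 9828 + 0 + 13·24·5 = 11388.
Minimum: 4950 at k=1.

4950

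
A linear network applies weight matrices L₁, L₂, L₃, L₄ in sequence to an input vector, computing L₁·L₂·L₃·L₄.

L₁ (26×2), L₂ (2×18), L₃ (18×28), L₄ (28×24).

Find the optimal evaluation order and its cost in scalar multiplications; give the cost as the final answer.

3600

Adjacent pairs: L₁L₂ = 26·2·18 = 936; L₂L₃ = 2·18·28 = 1008; L₃L₄ = 18·28·24 = 12096.
Length 3: L₁..L₃: k=1: 0+1008+26·2·28=2464; k=2: 936+0+26·18·28=14040 → min 2464 | L₂..L₄: k=2: 0+12096+2·18·24=12960; k=3: 1008+0+2·28·24=2352 → min 2352.
Length 4: L₁..L₄: k=1: 0+2352+26·2·24=3600; k=2: 936+12096+26·18·24=24264; k=3: 2464+0+26·28·24=19936 → min 3600.
Optimal parenthesization: (L₁·((L₂·L₃)·L₄)) with cost 3600.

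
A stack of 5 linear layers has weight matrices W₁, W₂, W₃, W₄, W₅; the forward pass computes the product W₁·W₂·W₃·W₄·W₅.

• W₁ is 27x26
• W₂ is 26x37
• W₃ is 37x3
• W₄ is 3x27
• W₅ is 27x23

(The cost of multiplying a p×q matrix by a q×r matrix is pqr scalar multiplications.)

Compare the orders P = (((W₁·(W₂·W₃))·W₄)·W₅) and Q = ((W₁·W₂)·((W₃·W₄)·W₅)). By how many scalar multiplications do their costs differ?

50979

Order P = (((W₁·(W₂·W₃))·W₄)·W₅): (W₂·W₃): 26×37 by 37×3 → 26×3, cost 26·37·3 = 2886; (W₁·(W₂·W₃)): 27×26 by 26×3 → 27×3, cost 27·26·3 = 2106; cumulative 4992; ((W₁·(W₂·W₃))·W₄): 27×3 by 3×27 → 27×27, cost 27·3·27 = 2187; cumulative 7179; (((W₁·(W₂·W₃))·W₄)·W₅): 27×27 by 27×23 → 27×23, cost 27·27·23 = 16767; cumulative 23946. Total 23946.
Order Q = ((W₁·W₂)·((W₃·W₄)·W₅)): (W₁·W₂): 27×26 by 26×37 → 27×37, cost 27·26·37 = 25974; (W₃·W₄): 37×3 by 3×27 → 37×27, cost 37·3·27 = 2997; ((W₃·W₄)·W₅): 37×27 by 27×23 → 37×23, cost 37·27·23 = 22977; cumulative 25974; ((W₁·W₂)·((W₃·W₄)·W₅)): 27×37 by 37×23 → 27×23, cost 27·37·23 = 22977; cumulative 74925. Total 74925.
Difference: |23946 − 74925| = 50979.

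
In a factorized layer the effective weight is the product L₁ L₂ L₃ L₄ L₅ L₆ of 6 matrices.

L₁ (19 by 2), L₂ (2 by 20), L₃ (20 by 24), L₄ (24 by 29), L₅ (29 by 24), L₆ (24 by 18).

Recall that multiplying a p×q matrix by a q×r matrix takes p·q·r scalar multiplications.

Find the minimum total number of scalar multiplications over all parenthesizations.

Adjacent pairs: L₁L₂ = 19·2·20 = 760; L₂L₃ = 2·20·24 = 960; L₃L₄ = 20·24·29 = 13920; L₄L₅ = 24·29·24 = 16704; L₅L₆ = 29·24·18 = 12528.
Length 3: L₁..L₃: k=1: 0+960+19·2·24=1872; k=2: 760+0+19·20·24=9880 → min 1872 | L₂..L₄: k=2: 0+13920+2·20·29=15080; k=3: 960+0+2·24·29=2352 → min 2352 | L₃..L₅: k=3: 0+16704+20·24·24=28224; k=4: 13920+0+20·29·24=27840 → min 27840 | L₄..L₆: k=4: 0+12528+24·29·18=25056; k=5: 16704+0+24·24·18=27072 → min 25056.
Length 4: L₁..L₄: k=1: 0+2352+19·2·29=3454; k=2: 760+13920+19·20·29=25700; k=3: 1872+0+19·24·29=15096 → min 3454 | L₂..L₅: k=2: 0+27840+2·20·24=28800; k=3: 960+16704+2·24·24=18816; k=4: 2352+0+2·29·24=3744 → min 3744 | L₃..L₆: k=3: 0+25056+20·24·18=33696; k=4: 13920+12528+20·29·18=36888; k=5: 27840+0+20·24·18=36480 → min 33696.
Length 5: L₁..L₅: k=1: 0+3744+19·2·24=4656; k=2: 760+27840+19·20·24=37720; k=3: 1872+16704+19·24·24=29520; k=4: 3454+0+19·29·24=16678 → min 4656 | L₂..L₆: k=2: 0+33696+2·20·18=34416; k=3: 960+25056+2·24·18=26880; k=4: 2352+12528+2·29·18=15924; k=5: 3744+0+2·24·18=4608 → min 4608.
Length 6: L₁..L₆: k=1: 0+4608+19·2·18=5292; k=2: 760+33696+19·20·18=41296; k=3: 1872+25056+19·24·18=35136; k=4: 3454+12528+19·29·18=25900; k=5: 4656+0+19·24·18=12864 → min 5292.
Optimal order: (L₁ ((((L₂ L₃) L₄) L₅) L₆)) with cost 5292.

5292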